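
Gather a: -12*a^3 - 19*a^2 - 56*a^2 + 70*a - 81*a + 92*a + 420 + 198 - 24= -12*a^3 - 75*a^2 + 81*a + 594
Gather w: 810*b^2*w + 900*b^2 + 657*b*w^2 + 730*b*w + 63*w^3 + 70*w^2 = 900*b^2 + 63*w^3 + w^2*(657*b + 70) + w*(810*b^2 + 730*b)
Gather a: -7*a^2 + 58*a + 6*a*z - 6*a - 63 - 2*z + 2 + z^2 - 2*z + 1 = -7*a^2 + a*(6*z + 52) + z^2 - 4*z - 60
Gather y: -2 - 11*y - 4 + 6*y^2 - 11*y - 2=6*y^2 - 22*y - 8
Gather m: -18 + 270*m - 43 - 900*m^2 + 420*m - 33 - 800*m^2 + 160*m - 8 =-1700*m^2 + 850*m - 102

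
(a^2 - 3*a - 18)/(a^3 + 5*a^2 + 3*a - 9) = (a - 6)/(a^2 + 2*a - 3)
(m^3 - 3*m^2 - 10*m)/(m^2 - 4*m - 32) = m*(-m^2 + 3*m + 10)/(-m^2 + 4*m + 32)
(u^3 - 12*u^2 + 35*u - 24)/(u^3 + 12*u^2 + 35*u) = (u^3 - 12*u^2 + 35*u - 24)/(u*(u^2 + 12*u + 35))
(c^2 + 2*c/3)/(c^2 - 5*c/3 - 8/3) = c*(3*c + 2)/(3*c^2 - 5*c - 8)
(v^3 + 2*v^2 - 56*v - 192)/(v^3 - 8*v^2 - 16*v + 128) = (v + 6)/(v - 4)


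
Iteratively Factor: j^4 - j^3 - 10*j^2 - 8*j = (j - 4)*(j^3 + 3*j^2 + 2*j) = j*(j - 4)*(j^2 + 3*j + 2) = j*(j - 4)*(j + 1)*(j + 2)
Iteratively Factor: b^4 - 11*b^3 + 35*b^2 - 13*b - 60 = (b - 5)*(b^3 - 6*b^2 + 5*b + 12) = (b - 5)*(b + 1)*(b^2 - 7*b + 12) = (b - 5)*(b - 4)*(b + 1)*(b - 3)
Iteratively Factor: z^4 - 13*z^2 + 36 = (z - 3)*(z^3 + 3*z^2 - 4*z - 12) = (z - 3)*(z - 2)*(z^2 + 5*z + 6) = (z - 3)*(z - 2)*(z + 3)*(z + 2)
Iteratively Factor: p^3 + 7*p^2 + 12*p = (p + 3)*(p^2 + 4*p) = (p + 3)*(p + 4)*(p)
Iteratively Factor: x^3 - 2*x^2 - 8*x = (x)*(x^2 - 2*x - 8) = x*(x - 4)*(x + 2)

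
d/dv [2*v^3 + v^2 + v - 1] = 6*v^2 + 2*v + 1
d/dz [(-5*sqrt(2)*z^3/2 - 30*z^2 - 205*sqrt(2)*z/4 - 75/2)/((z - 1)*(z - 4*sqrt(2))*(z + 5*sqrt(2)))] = 5*(2*sqrt(2)*z^4 + 20*z^4 + 8*z^3 + 242*sqrt(2)*z^3 - 257*sqrt(2)*z^2 + 1132*z^2 - 1980*z + 60*sqrt(2)*z - 1670*sqrt(2) - 1200)/(4*(z^6 - 2*z^5 + 2*sqrt(2)*z^5 - 77*z^4 - 4*sqrt(2)*z^4 - 78*sqrt(2)*z^3 + 156*z^3 + 160*sqrt(2)*z^2 + 1522*z^2 - 3200*z - 80*sqrt(2)*z + 1600))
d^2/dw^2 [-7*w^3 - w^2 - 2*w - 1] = -42*w - 2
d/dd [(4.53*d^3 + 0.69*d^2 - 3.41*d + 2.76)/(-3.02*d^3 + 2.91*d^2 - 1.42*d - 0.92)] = (15.2661*d^4 - 33.4616*d^3 + 21.4461*d^2 - 17.3328*d + 7.0564)/(9.1204*d^6 - 17.5764*d^5 + 17.0449*d^4 - 2.7076*d^3 - 3.338*d^2 + 2.6128*d + 0.8464)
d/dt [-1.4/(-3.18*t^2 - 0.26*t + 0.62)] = (-8.904*t - 0.364)/(3.18*t^2 + 0.26*t - 0.62)^2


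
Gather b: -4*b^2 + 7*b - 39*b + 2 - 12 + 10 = -4*b^2 - 32*b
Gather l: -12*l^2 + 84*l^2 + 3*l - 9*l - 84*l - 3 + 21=72*l^2 - 90*l + 18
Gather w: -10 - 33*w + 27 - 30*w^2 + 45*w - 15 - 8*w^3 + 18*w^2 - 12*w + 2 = -8*w^3 - 12*w^2 + 4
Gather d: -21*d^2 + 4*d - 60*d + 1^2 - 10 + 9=-21*d^2 - 56*d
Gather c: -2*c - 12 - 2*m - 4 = -2*c - 2*m - 16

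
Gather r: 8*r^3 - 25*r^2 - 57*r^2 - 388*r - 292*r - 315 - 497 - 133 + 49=8*r^3 - 82*r^2 - 680*r - 896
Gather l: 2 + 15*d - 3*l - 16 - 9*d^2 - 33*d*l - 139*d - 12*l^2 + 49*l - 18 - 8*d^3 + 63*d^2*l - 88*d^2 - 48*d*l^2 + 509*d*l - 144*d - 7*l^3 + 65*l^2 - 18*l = -8*d^3 - 97*d^2 - 268*d - 7*l^3 + l^2*(53 - 48*d) + l*(63*d^2 + 476*d + 28) - 32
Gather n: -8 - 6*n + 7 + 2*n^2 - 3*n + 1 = 2*n^2 - 9*n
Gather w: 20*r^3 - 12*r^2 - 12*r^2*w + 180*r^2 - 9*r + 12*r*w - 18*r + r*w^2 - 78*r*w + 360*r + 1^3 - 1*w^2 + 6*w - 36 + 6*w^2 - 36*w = 20*r^3 + 168*r^2 + 333*r + w^2*(r + 5) + w*(-12*r^2 - 66*r - 30) - 35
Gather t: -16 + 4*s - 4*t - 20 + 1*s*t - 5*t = 4*s + t*(s - 9) - 36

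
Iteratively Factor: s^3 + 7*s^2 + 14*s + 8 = (s + 1)*(s^2 + 6*s + 8) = (s + 1)*(s + 4)*(s + 2)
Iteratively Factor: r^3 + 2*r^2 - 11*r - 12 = (r - 3)*(r^2 + 5*r + 4) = (r - 3)*(r + 4)*(r + 1)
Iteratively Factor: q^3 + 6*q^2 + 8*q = (q)*(q^2 + 6*q + 8) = q*(q + 4)*(q + 2)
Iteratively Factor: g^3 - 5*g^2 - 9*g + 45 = (g - 3)*(g^2 - 2*g - 15) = (g - 3)*(g + 3)*(g - 5)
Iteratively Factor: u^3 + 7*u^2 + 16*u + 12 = (u + 2)*(u^2 + 5*u + 6) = (u + 2)*(u + 3)*(u + 2)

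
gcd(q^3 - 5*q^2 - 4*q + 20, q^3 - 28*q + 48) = q - 2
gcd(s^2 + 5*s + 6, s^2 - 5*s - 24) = s + 3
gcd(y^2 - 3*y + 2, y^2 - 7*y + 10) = y - 2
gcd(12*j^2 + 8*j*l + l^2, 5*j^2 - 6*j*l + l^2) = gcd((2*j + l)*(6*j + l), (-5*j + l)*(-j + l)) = 1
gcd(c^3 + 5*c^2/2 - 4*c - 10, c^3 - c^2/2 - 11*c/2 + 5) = c^2 + c/2 - 5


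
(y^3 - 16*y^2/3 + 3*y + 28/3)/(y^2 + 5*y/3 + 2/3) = (3*y^2 - 19*y + 28)/(3*y + 2)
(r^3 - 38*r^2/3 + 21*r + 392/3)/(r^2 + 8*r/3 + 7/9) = 3*(r^2 - 15*r + 56)/(3*r + 1)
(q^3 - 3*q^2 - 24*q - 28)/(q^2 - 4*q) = (q^3 - 3*q^2 - 24*q - 28)/(q*(q - 4))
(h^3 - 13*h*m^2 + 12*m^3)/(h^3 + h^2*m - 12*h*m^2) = (h - m)/h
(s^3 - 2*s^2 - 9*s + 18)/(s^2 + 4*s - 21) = (s^2 + s - 6)/(s + 7)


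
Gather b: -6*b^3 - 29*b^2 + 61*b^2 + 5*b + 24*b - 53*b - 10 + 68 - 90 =-6*b^3 + 32*b^2 - 24*b - 32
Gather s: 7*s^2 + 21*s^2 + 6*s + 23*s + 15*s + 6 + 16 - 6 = 28*s^2 + 44*s + 16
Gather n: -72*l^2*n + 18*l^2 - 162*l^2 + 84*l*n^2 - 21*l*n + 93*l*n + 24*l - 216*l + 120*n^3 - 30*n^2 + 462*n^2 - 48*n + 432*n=-144*l^2 - 192*l + 120*n^3 + n^2*(84*l + 432) + n*(-72*l^2 + 72*l + 384)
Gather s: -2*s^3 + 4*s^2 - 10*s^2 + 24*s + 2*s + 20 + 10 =-2*s^3 - 6*s^2 + 26*s + 30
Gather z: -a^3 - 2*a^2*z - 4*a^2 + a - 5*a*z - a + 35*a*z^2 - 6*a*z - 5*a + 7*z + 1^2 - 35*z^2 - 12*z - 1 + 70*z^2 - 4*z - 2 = -a^3 - 4*a^2 - 5*a + z^2*(35*a + 35) + z*(-2*a^2 - 11*a - 9) - 2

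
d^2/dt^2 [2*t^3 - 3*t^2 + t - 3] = 12*t - 6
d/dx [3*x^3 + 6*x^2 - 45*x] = 9*x^2 + 12*x - 45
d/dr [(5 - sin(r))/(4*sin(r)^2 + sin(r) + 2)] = (4*sin(r)^2 - 40*sin(r) - 7)*cos(r)/(4*sin(r)^2 + sin(r) + 2)^2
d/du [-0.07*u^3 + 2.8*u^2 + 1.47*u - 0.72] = -0.21*u^2 + 5.6*u + 1.47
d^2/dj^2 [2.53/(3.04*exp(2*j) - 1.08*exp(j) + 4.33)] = ((2.7324 - 30.7648*exp(j))*(3.04*exp(2*j) - 1.08*exp(j) + 4.33) + 2.53*(6.08*exp(j) - 1.08)*(12.16*exp(j) - 2.16)*exp(j))*exp(j)/(3.04*exp(2*j) - 1.08*exp(j) + 4.33)^3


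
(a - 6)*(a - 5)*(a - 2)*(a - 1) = a^4 - 14*a^3 + 65*a^2 - 112*a + 60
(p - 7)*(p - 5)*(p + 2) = p^3 - 10*p^2 + 11*p + 70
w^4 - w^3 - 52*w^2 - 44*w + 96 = (w - 8)*(w - 1)*(w + 2)*(w + 6)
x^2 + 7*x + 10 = (x + 2)*(x + 5)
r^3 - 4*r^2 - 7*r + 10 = (r - 5)*(r - 1)*(r + 2)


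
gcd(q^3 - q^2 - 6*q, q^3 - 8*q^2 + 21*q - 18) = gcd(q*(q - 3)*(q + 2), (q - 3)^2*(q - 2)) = q - 3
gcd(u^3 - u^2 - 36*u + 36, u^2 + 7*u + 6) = u + 6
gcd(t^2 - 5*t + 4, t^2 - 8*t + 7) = t - 1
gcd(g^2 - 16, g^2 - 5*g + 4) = g - 4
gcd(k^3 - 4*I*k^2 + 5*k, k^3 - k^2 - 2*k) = k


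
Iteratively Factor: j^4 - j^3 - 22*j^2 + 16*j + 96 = (j - 4)*(j^3 + 3*j^2 - 10*j - 24) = (j - 4)*(j + 2)*(j^2 + j - 12) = (j - 4)*(j + 2)*(j + 4)*(j - 3)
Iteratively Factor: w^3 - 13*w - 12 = (w + 1)*(w^2 - w - 12) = (w - 4)*(w + 1)*(w + 3)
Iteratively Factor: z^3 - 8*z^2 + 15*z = (z - 3)*(z^2 - 5*z) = z*(z - 3)*(z - 5)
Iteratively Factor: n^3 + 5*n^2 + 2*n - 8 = (n + 4)*(n^2 + n - 2) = (n - 1)*(n + 4)*(n + 2)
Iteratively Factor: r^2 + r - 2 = (r - 1)*(r + 2)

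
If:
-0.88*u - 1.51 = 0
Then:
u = -1.72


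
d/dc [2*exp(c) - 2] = 2*exp(c)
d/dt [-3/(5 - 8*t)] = -24/(8*t - 5)^2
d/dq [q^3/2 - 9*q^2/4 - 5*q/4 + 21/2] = 3*q^2/2 - 9*q/2 - 5/4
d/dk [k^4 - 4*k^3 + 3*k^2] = 2*k*(2*k^2 - 6*k + 3)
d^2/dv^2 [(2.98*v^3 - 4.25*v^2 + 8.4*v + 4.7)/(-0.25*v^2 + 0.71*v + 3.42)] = (-8.88178419700125e-16*v^4 - 7.641486*v^3 - 23.376216*v^2 - 247.218132*v + 127.43762)/(0.015625*v^6 - 0.133125*v^5 - 0.263175*v^4 + 3.284389*v^3 + 3.600234*v^2 - 24.913332*v - 40.001688)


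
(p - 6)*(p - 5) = p^2 - 11*p + 30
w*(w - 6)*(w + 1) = w^3 - 5*w^2 - 6*w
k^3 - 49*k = k*(k - 7)*(k + 7)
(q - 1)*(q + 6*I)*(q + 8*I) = q^3 - q^2 + 14*I*q^2 - 48*q - 14*I*q + 48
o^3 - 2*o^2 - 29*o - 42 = (o - 7)*(o + 2)*(o + 3)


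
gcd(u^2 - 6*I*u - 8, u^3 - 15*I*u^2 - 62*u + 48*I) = 1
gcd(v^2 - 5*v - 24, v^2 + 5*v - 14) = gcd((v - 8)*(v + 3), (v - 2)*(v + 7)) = 1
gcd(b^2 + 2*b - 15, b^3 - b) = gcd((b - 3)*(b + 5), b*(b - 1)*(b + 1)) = 1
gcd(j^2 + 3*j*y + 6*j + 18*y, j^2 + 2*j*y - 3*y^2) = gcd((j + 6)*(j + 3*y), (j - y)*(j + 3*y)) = j + 3*y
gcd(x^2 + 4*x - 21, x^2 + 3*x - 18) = x - 3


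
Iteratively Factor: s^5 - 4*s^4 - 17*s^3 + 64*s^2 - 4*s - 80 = (s - 2)*(s^4 - 2*s^3 - 21*s^2 + 22*s + 40) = (s - 2)*(s + 4)*(s^3 - 6*s^2 + 3*s + 10) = (s - 2)^2*(s + 4)*(s^2 - 4*s - 5) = (s - 5)*(s - 2)^2*(s + 4)*(s + 1)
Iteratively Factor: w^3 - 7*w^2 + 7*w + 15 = (w - 5)*(w^2 - 2*w - 3) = (w - 5)*(w + 1)*(w - 3)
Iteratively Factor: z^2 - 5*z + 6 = (z - 3)*(z - 2)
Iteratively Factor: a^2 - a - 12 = (a - 4)*(a + 3)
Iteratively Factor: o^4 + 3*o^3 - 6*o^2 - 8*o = (o + 1)*(o^3 + 2*o^2 - 8*o) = (o + 1)*(o + 4)*(o^2 - 2*o) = o*(o + 1)*(o + 4)*(o - 2)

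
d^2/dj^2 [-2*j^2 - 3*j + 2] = -4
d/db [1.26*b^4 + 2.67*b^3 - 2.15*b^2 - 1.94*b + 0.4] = 5.04*b^3 + 8.01*b^2 - 4.3*b - 1.94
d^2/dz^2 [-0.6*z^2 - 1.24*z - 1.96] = -1.20000000000000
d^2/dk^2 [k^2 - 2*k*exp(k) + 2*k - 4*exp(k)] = -2*k*exp(k) - 8*exp(k) + 2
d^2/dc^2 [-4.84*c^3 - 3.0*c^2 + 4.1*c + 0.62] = -29.04*c - 6.0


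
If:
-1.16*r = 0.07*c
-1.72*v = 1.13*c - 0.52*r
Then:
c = -1.48099762470309*v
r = 0.0893705463182898*v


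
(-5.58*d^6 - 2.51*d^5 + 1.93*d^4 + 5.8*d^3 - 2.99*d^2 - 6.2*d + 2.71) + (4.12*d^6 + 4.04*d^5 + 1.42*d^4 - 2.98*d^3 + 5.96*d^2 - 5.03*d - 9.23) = -1.46*d^6 + 1.53*d^5 + 3.35*d^4 + 2.82*d^3 + 2.97*d^2 - 11.23*d - 6.52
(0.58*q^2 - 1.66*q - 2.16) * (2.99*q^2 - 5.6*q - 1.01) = 1.7342*q^4 - 8.2114*q^3 + 2.2518*q^2 + 13.7726*q + 2.1816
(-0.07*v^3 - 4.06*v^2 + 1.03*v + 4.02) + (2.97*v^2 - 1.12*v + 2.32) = -0.07*v^3 - 1.09*v^2 - 0.0900000000000001*v + 6.34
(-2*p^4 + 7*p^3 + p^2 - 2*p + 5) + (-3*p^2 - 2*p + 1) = -2*p^4 + 7*p^3 - 2*p^2 - 4*p + 6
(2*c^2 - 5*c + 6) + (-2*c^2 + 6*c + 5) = c + 11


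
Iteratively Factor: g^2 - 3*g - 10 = (g - 5)*(g + 2)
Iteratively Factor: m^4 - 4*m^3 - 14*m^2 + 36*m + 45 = (m - 5)*(m^3 + m^2 - 9*m - 9) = (m - 5)*(m + 1)*(m^2 - 9) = (m - 5)*(m - 3)*(m + 1)*(m + 3)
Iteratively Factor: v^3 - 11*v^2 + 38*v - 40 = (v - 5)*(v^2 - 6*v + 8) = (v - 5)*(v - 2)*(v - 4)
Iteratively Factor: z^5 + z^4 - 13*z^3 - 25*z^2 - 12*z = (z + 1)*(z^4 - 13*z^2 - 12*z) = (z + 1)*(z + 3)*(z^3 - 3*z^2 - 4*z) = (z - 4)*(z + 1)*(z + 3)*(z^2 + z) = (z - 4)*(z + 1)^2*(z + 3)*(z)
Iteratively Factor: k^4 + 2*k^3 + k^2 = (k)*(k^3 + 2*k^2 + k) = k^2*(k^2 + 2*k + 1) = k^2*(k + 1)*(k + 1)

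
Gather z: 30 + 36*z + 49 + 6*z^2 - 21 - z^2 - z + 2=5*z^2 + 35*z + 60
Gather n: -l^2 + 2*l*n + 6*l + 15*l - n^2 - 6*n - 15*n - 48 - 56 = -l^2 + 21*l - n^2 + n*(2*l - 21) - 104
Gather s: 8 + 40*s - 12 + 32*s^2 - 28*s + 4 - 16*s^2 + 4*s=16*s^2 + 16*s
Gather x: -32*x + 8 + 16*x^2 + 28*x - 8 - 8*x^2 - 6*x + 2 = 8*x^2 - 10*x + 2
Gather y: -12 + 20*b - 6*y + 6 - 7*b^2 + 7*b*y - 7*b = -7*b^2 + 13*b + y*(7*b - 6) - 6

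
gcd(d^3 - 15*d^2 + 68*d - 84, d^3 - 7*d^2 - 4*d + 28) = d^2 - 9*d + 14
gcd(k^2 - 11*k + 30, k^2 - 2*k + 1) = 1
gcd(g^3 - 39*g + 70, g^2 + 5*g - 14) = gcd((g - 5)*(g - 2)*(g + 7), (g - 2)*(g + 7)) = g^2 + 5*g - 14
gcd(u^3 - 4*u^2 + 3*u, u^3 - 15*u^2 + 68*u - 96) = u - 3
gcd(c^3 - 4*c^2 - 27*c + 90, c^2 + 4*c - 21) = c - 3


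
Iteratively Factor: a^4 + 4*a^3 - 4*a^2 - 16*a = (a)*(a^3 + 4*a^2 - 4*a - 16) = a*(a + 4)*(a^2 - 4) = a*(a - 2)*(a + 4)*(a + 2)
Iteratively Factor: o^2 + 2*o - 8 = (o + 4)*(o - 2)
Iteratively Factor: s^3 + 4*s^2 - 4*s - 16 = (s + 4)*(s^2 - 4) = (s - 2)*(s + 4)*(s + 2)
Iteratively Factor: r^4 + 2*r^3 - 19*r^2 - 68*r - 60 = (r - 5)*(r^3 + 7*r^2 + 16*r + 12) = (r - 5)*(r + 2)*(r^2 + 5*r + 6) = (r - 5)*(r + 2)*(r + 3)*(r + 2)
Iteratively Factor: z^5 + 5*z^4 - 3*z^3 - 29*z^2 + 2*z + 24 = (z - 2)*(z^4 + 7*z^3 + 11*z^2 - 7*z - 12) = (z - 2)*(z + 3)*(z^3 + 4*z^2 - z - 4) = (z - 2)*(z + 3)*(z + 4)*(z^2 - 1) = (z - 2)*(z + 1)*(z + 3)*(z + 4)*(z - 1)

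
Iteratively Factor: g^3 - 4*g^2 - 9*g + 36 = (g + 3)*(g^2 - 7*g + 12) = (g - 4)*(g + 3)*(g - 3)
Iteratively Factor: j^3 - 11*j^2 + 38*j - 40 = (j - 2)*(j^2 - 9*j + 20) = (j - 4)*(j - 2)*(j - 5)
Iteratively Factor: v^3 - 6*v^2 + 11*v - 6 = (v - 1)*(v^2 - 5*v + 6) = (v - 2)*(v - 1)*(v - 3)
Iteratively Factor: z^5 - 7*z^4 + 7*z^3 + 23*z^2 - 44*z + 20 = (z - 1)*(z^4 - 6*z^3 + z^2 + 24*z - 20) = (z - 1)^2*(z^3 - 5*z^2 - 4*z + 20) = (z - 5)*(z - 1)^2*(z^2 - 4) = (z - 5)*(z - 1)^2*(z + 2)*(z - 2)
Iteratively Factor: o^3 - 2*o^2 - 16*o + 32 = (o - 4)*(o^2 + 2*o - 8) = (o - 4)*(o + 4)*(o - 2)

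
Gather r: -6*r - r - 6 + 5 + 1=-7*r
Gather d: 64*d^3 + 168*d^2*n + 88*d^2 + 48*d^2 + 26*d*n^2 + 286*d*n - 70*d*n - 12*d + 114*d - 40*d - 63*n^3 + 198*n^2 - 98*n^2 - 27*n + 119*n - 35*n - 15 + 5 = 64*d^3 + d^2*(168*n + 136) + d*(26*n^2 + 216*n + 62) - 63*n^3 + 100*n^2 + 57*n - 10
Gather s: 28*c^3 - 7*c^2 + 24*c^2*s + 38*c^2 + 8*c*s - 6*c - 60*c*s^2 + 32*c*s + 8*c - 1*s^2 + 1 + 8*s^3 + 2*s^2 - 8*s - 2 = 28*c^3 + 31*c^2 + 2*c + 8*s^3 + s^2*(1 - 60*c) + s*(24*c^2 + 40*c - 8) - 1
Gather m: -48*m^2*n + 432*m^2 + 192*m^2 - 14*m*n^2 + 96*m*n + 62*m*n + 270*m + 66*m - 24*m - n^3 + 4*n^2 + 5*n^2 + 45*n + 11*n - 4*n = m^2*(624 - 48*n) + m*(-14*n^2 + 158*n + 312) - n^3 + 9*n^2 + 52*n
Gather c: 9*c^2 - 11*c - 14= 9*c^2 - 11*c - 14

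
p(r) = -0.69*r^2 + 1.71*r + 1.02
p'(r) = 1.71 - 1.38*r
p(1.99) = 1.69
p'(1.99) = -1.04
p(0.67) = 1.86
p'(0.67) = 0.79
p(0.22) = 1.36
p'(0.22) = 1.41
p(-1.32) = -2.44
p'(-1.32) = 3.53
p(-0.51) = -0.03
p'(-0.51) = 2.41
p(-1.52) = -3.17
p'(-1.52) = 3.81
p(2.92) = 0.13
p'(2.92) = -2.32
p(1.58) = 2.00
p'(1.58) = -0.47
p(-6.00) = -34.08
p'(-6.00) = 9.99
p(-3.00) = -10.32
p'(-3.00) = 5.85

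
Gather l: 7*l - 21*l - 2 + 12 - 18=-14*l - 8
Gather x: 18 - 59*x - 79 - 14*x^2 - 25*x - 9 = -14*x^2 - 84*x - 70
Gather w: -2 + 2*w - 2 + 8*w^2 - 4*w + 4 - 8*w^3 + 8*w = -8*w^3 + 8*w^2 + 6*w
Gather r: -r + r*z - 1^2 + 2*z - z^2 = r*(z - 1) - z^2 + 2*z - 1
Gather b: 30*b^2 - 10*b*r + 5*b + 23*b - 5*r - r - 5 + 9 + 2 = 30*b^2 + b*(28 - 10*r) - 6*r + 6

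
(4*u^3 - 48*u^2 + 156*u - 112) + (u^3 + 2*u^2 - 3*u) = 5*u^3 - 46*u^2 + 153*u - 112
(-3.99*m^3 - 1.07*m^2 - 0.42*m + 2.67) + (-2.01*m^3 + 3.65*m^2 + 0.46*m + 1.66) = -6.0*m^3 + 2.58*m^2 + 0.04*m + 4.33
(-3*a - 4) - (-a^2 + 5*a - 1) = a^2 - 8*a - 3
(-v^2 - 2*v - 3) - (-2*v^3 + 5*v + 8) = 2*v^3 - v^2 - 7*v - 11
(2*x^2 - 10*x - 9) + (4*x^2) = 6*x^2 - 10*x - 9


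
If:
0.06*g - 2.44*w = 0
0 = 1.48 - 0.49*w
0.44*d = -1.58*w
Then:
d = -10.85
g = 122.83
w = 3.02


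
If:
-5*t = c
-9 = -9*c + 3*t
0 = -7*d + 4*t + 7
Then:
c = 15/16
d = 25/28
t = -3/16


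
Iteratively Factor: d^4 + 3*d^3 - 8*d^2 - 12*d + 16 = (d + 4)*(d^3 - d^2 - 4*d + 4) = (d - 1)*(d + 4)*(d^2 - 4) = (d - 1)*(d + 2)*(d + 4)*(d - 2)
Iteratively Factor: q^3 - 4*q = (q + 2)*(q^2 - 2*q) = q*(q + 2)*(q - 2)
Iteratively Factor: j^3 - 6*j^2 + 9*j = (j)*(j^2 - 6*j + 9) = j*(j - 3)*(j - 3)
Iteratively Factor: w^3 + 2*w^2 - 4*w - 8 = (w + 2)*(w^2 - 4) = (w + 2)^2*(w - 2)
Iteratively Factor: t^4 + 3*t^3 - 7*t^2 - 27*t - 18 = (t + 2)*(t^3 + t^2 - 9*t - 9) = (t + 1)*(t + 2)*(t^2 - 9) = (t + 1)*(t + 2)*(t + 3)*(t - 3)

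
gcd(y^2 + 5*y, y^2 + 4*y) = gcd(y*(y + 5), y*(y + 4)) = y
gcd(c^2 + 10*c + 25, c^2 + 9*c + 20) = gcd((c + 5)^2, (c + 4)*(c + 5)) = c + 5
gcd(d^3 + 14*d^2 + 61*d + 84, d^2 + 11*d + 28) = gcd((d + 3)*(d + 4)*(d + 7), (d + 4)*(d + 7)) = d^2 + 11*d + 28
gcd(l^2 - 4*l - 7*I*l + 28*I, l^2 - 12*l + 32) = l - 4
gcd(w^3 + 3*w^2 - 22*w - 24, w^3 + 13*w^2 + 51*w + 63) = 1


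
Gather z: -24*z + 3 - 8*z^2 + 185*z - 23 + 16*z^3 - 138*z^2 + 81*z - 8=16*z^3 - 146*z^2 + 242*z - 28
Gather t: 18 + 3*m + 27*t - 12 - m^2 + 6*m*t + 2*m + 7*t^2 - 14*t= -m^2 + 5*m + 7*t^2 + t*(6*m + 13) + 6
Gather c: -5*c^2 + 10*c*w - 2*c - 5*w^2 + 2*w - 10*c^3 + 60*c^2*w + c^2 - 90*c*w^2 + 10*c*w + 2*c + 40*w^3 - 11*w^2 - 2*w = -10*c^3 + c^2*(60*w - 4) + c*(-90*w^2 + 20*w) + 40*w^3 - 16*w^2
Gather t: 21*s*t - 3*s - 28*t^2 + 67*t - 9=-3*s - 28*t^2 + t*(21*s + 67) - 9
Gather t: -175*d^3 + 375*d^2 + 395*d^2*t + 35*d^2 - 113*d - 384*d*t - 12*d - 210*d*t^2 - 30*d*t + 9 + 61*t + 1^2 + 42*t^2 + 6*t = -175*d^3 + 410*d^2 - 125*d + t^2*(42 - 210*d) + t*(395*d^2 - 414*d + 67) + 10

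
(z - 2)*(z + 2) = z^2 - 4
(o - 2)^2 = o^2 - 4*o + 4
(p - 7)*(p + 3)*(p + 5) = p^3 + p^2 - 41*p - 105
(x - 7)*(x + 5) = x^2 - 2*x - 35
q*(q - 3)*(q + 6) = q^3 + 3*q^2 - 18*q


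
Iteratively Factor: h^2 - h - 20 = (h + 4)*(h - 5)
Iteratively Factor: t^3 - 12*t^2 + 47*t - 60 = (t - 3)*(t^2 - 9*t + 20) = (t - 5)*(t - 3)*(t - 4)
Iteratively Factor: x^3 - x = (x - 1)*(x^2 + x) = (x - 1)*(x + 1)*(x)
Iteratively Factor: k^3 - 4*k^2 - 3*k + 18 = (k - 3)*(k^2 - k - 6) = (k - 3)*(k + 2)*(k - 3)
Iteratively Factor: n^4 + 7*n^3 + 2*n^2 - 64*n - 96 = (n + 2)*(n^3 + 5*n^2 - 8*n - 48) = (n - 3)*(n + 2)*(n^2 + 8*n + 16) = (n - 3)*(n + 2)*(n + 4)*(n + 4)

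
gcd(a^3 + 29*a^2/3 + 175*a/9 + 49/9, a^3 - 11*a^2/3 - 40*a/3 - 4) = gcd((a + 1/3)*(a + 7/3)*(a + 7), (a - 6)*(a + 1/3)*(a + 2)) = a + 1/3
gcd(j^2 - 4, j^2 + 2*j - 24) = 1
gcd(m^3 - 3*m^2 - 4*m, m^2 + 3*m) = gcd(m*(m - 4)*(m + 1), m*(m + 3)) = m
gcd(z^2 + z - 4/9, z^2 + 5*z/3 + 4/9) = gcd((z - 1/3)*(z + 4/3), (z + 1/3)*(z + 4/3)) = z + 4/3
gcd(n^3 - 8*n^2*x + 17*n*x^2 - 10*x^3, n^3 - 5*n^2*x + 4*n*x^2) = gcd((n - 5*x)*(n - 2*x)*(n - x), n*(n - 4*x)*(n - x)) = -n + x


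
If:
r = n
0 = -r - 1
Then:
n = -1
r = -1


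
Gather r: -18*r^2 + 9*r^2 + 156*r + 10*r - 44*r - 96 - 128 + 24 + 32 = -9*r^2 + 122*r - 168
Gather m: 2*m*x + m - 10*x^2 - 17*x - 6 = m*(2*x + 1) - 10*x^2 - 17*x - 6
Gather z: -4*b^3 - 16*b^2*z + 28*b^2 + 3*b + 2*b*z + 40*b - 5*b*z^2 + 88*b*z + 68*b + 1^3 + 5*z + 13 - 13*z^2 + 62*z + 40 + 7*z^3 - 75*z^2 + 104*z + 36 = -4*b^3 + 28*b^2 + 111*b + 7*z^3 + z^2*(-5*b - 88) + z*(-16*b^2 + 90*b + 171) + 90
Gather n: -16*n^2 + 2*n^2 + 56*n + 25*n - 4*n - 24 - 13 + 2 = -14*n^2 + 77*n - 35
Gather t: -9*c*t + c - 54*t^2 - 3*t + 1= c - 54*t^2 + t*(-9*c - 3) + 1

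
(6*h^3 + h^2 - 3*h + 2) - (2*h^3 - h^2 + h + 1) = 4*h^3 + 2*h^2 - 4*h + 1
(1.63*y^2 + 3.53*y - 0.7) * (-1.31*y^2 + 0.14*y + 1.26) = -2.1353*y^4 - 4.3961*y^3 + 3.465*y^2 + 4.3498*y - 0.882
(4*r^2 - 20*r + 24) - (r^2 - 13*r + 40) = 3*r^2 - 7*r - 16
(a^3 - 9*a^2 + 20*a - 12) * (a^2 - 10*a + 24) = a^5 - 19*a^4 + 134*a^3 - 428*a^2 + 600*a - 288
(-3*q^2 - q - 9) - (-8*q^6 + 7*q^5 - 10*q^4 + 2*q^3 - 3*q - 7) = 8*q^6 - 7*q^5 + 10*q^4 - 2*q^3 - 3*q^2 + 2*q - 2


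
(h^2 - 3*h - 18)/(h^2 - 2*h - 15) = (h - 6)/(h - 5)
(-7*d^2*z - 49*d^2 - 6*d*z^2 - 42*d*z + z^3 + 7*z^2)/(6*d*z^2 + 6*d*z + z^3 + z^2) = (-7*d^2*z - 49*d^2 - 6*d*z^2 - 42*d*z + z^3 + 7*z^2)/(z*(6*d*z + 6*d + z^2 + z))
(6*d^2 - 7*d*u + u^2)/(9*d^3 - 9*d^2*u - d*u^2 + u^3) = (-6*d + u)/(-9*d^2 + u^2)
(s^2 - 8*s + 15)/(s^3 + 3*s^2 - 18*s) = (s - 5)/(s*(s + 6))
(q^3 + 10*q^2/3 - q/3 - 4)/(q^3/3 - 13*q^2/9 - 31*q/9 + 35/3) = 3*(3*q^2 + q - 4)/(3*q^2 - 22*q + 35)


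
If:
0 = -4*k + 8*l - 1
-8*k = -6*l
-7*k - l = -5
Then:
No Solution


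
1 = 1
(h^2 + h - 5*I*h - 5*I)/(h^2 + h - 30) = (h^2 + h - 5*I*h - 5*I)/(h^2 + h - 30)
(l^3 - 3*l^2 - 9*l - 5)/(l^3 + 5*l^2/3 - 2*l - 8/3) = 3*(l^2 - 4*l - 5)/(3*l^2 + 2*l - 8)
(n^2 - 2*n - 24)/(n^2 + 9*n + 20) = (n - 6)/(n + 5)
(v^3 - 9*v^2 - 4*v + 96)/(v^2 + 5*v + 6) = (v^2 - 12*v + 32)/(v + 2)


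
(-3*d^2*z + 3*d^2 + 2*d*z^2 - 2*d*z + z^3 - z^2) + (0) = -3*d^2*z + 3*d^2 + 2*d*z^2 - 2*d*z + z^3 - z^2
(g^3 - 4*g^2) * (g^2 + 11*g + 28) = g^5 + 7*g^4 - 16*g^3 - 112*g^2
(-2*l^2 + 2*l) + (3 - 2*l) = 3 - 2*l^2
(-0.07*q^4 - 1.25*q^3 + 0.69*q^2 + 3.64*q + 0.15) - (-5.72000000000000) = -0.07*q^4 - 1.25*q^3 + 0.69*q^2 + 3.64*q + 5.87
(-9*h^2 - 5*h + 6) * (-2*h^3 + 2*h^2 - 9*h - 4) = 18*h^5 - 8*h^4 + 59*h^3 + 93*h^2 - 34*h - 24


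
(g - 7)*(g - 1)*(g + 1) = g^3 - 7*g^2 - g + 7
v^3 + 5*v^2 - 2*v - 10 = (v + 5)*(v - sqrt(2))*(v + sqrt(2))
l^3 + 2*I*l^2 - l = l*(l + I)^2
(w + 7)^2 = w^2 + 14*w + 49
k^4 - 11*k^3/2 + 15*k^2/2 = k^2*(k - 3)*(k - 5/2)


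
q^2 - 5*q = q*(q - 5)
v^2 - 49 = (v - 7)*(v + 7)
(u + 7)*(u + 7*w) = u^2 + 7*u*w + 7*u + 49*w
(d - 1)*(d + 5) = d^2 + 4*d - 5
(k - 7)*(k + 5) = k^2 - 2*k - 35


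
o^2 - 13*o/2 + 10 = (o - 4)*(o - 5/2)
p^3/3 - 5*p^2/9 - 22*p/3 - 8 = (p/3 + 1)*(p - 6)*(p + 4/3)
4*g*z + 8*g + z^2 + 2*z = (4*g + z)*(z + 2)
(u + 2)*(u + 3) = u^2 + 5*u + 6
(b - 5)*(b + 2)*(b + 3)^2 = b^4 + 3*b^3 - 19*b^2 - 87*b - 90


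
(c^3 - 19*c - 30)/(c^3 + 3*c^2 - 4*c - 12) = (c - 5)/(c - 2)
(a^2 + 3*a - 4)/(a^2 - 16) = (a - 1)/(a - 4)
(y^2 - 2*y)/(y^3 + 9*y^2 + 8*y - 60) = y/(y^2 + 11*y + 30)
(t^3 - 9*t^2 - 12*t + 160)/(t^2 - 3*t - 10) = (t^2 - 4*t - 32)/(t + 2)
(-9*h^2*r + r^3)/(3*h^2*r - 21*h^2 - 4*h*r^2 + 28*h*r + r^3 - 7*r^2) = r*(3*h + r)/(-h*r + 7*h + r^2 - 7*r)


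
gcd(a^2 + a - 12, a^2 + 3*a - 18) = a - 3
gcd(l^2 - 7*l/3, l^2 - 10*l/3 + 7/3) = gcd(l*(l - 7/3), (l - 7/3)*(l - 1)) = l - 7/3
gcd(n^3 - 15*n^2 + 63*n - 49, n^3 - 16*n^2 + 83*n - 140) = n - 7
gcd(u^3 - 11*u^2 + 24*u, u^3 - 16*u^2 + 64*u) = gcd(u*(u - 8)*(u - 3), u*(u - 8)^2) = u^2 - 8*u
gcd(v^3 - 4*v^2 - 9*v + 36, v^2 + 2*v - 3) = v + 3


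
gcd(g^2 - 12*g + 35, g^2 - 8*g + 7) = g - 7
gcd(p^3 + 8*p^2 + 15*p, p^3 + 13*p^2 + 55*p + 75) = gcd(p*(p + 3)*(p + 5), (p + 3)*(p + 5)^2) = p^2 + 8*p + 15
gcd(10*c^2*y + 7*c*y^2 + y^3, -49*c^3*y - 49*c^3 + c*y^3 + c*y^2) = 1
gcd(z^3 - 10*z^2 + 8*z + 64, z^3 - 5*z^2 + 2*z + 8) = z - 4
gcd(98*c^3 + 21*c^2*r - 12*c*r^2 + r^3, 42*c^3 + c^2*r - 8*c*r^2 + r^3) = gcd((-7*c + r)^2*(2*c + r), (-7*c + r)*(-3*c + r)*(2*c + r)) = -14*c^2 - 5*c*r + r^2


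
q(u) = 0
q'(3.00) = 0.00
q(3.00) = 0.00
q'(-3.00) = 0.00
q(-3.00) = 0.00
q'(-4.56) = 0.00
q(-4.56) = 0.00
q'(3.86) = 0.00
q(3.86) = 0.00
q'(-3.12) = 0.00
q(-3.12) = 0.00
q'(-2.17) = 0.00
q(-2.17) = 0.00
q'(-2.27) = 0.00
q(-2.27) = 0.00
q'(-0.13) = 0.00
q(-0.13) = 0.00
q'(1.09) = 0.00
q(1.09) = 0.00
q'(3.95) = 0.00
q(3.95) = 0.00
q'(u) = 0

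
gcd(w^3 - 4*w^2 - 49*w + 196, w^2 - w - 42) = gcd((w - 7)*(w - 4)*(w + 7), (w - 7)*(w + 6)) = w - 7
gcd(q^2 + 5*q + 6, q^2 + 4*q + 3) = q + 3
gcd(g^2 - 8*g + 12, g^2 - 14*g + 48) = g - 6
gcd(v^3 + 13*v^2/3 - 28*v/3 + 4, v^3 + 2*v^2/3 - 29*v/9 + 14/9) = v^2 - 5*v/3 + 2/3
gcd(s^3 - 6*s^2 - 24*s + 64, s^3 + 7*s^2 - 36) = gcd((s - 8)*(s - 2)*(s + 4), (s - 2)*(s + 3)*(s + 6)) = s - 2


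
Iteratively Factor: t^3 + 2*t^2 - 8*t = (t + 4)*(t^2 - 2*t) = (t - 2)*(t + 4)*(t)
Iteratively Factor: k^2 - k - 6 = (k + 2)*(k - 3)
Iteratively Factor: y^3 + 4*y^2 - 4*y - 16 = (y + 2)*(y^2 + 2*y - 8) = (y - 2)*(y + 2)*(y + 4)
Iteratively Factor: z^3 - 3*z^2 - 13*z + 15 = (z - 1)*(z^2 - 2*z - 15) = (z - 1)*(z + 3)*(z - 5)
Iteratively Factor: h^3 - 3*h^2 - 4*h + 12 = (h - 2)*(h^2 - h - 6) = (h - 3)*(h - 2)*(h + 2)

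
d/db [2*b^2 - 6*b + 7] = 4*b - 6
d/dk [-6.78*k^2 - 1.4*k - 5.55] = -13.56*k - 1.4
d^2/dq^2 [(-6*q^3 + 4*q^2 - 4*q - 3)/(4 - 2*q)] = (6*q^3 - 36*q^2 + 72*q - 5)/(q^3 - 6*q^2 + 12*q - 8)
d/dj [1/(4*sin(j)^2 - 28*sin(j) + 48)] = (7 - 2*sin(j))*cos(j)/(4*(sin(j)^2 - 7*sin(j) + 12)^2)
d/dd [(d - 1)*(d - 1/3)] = 2*d - 4/3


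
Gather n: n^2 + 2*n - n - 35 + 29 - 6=n^2 + n - 12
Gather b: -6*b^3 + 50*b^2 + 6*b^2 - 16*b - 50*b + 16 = -6*b^3 + 56*b^2 - 66*b + 16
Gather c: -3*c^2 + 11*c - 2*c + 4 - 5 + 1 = -3*c^2 + 9*c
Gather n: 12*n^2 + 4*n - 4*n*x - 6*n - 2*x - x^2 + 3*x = 12*n^2 + n*(-4*x - 2) - x^2 + x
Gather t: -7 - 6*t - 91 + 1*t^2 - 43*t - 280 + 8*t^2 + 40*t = 9*t^2 - 9*t - 378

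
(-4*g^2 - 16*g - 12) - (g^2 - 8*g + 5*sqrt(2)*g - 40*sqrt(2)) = -5*g^2 - 8*g - 5*sqrt(2)*g - 12 + 40*sqrt(2)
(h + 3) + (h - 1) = 2*h + 2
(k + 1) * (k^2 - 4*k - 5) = k^3 - 3*k^2 - 9*k - 5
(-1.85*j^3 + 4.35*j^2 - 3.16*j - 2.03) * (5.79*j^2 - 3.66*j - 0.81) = -10.7115*j^5 + 31.9575*j^4 - 32.7189*j^3 - 3.7116*j^2 + 9.9894*j + 1.6443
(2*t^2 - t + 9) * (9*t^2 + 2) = 18*t^4 - 9*t^3 + 85*t^2 - 2*t + 18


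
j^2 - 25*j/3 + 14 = (j - 6)*(j - 7/3)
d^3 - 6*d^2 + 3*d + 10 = (d - 5)*(d - 2)*(d + 1)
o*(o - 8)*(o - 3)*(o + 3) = o^4 - 8*o^3 - 9*o^2 + 72*o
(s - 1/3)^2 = s^2 - 2*s/3 + 1/9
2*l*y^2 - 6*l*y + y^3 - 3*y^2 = y*(2*l + y)*(y - 3)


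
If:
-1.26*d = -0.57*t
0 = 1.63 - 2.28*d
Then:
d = 0.71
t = 1.58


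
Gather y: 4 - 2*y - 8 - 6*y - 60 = -8*y - 64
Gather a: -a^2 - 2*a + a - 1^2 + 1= -a^2 - a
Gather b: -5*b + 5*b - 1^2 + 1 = 0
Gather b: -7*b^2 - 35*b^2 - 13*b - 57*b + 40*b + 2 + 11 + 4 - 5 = -42*b^2 - 30*b + 12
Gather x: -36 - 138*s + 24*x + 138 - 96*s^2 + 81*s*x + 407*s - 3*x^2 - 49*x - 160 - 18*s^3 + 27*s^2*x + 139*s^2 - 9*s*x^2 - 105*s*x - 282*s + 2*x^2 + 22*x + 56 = -18*s^3 + 43*s^2 - 13*s + x^2*(-9*s - 1) + x*(27*s^2 - 24*s - 3) - 2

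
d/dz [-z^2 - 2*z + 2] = -2*z - 2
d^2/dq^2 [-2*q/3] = 0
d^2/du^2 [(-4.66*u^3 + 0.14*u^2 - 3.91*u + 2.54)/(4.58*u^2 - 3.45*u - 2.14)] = (1.13686837721616e-13*u^5 - 1.13686837721616e-13*u^4 - 361.889652*u^3 + 121.484664*u^2 - 598.789008*u + 169.272144)/(96.071912*u^6 - 217.10574*u^5 + 28.871862*u^4 + 161.821215*u^3 - 13.490346*u^2 - 47.39886*u - 9.800344)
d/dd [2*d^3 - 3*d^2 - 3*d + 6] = 6*d^2 - 6*d - 3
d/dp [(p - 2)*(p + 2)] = 2*p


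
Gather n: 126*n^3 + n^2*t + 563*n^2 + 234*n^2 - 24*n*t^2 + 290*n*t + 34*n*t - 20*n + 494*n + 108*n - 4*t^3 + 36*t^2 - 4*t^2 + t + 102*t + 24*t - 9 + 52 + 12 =126*n^3 + n^2*(t + 797) + n*(-24*t^2 + 324*t + 582) - 4*t^3 + 32*t^2 + 127*t + 55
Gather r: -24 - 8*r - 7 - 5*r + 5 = -13*r - 26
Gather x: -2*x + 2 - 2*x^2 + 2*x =2 - 2*x^2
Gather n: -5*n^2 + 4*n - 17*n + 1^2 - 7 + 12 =-5*n^2 - 13*n + 6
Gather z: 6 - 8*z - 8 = -8*z - 2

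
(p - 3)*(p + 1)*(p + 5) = p^3 + 3*p^2 - 13*p - 15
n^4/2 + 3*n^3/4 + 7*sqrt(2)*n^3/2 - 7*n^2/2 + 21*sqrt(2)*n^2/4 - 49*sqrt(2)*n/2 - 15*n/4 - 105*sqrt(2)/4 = (n/2 + 1/2)*(n - 5/2)*(n + 3)*(n + 7*sqrt(2))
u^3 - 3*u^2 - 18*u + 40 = (u - 5)*(u - 2)*(u + 4)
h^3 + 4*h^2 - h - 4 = (h - 1)*(h + 1)*(h + 4)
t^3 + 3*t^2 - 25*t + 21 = (t - 3)*(t - 1)*(t + 7)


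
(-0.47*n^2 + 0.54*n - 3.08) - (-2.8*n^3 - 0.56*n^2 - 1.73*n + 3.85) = 2.8*n^3 + 0.0900000000000001*n^2 + 2.27*n - 6.93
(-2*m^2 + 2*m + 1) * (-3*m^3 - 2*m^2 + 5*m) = 6*m^5 - 2*m^4 - 17*m^3 + 8*m^2 + 5*m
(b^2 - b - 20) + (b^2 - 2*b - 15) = 2*b^2 - 3*b - 35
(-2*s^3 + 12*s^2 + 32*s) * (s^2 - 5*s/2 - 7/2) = -2*s^5 + 17*s^4 + 9*s^3 - 122*s^2 - 112*s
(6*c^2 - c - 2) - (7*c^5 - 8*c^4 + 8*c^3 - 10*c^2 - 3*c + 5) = -7*c^5 + 8*c^4 - 8*c^3 + 16*c^2 + 2*c - 7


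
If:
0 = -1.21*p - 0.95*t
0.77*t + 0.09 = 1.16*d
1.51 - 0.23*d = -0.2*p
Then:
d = 3.28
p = -3.78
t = 4.82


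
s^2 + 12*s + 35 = (s + 5)*(s + 7)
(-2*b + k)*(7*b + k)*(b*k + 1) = -14*b^3*k + 5*b^2*k^2 - 14*b^2 + b*k^3 + 5*b*k + k^2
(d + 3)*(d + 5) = d^2 + 8*d + 15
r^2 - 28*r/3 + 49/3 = (r - 7)*(r - 7/3)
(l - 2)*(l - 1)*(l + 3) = l^3 - 7*l + 6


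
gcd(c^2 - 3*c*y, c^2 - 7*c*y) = c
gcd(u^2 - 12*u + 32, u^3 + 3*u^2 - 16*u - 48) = u - 4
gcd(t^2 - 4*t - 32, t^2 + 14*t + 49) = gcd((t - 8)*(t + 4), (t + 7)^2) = 1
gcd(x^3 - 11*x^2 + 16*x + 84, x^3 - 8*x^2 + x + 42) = x^2 - 5*x - 14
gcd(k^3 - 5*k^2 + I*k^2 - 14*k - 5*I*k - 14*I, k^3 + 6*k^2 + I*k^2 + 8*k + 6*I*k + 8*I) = k^2 + k*(2 + I) + 2*I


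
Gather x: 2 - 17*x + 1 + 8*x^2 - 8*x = 8*x^2 - 25*x + 3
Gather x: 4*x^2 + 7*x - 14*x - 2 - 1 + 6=4*x^2 - 7*x + 3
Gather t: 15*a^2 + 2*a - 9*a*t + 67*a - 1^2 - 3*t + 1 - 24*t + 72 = 15*a^2 + 69*a + t*(-9*a - 27) + 72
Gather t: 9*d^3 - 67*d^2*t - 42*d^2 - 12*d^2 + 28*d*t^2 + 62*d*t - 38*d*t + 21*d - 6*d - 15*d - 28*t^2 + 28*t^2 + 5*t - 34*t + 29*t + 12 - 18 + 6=9*d^3 - 54*d^2 + 28*d*t^2 + t*(-67*d^2 + 24*d)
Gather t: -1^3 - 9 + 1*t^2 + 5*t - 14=t^2 + 5*t - 24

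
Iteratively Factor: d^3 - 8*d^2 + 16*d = (d)*(d^2 - 8*d + 16) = d*(d - 4)*(d - 4)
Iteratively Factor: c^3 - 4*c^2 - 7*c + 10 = (c - 1)*(c^2 - 3*c - 10) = (c - 1)*(c + 2)*(c - 5)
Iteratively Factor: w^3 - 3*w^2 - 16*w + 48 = (w - 3)*(w^2 - 16) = (w - 3)*(w + 4)*(w - 4)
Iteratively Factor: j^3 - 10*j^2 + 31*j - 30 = (j - 2)*(j^2 - 8*j + 15) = (j - 3)*(j - 2)*(j - 5)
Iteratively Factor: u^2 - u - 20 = (u - 5)*(u + 4)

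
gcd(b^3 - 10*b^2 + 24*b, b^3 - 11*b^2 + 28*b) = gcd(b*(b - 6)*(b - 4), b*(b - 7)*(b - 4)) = b^2 - 4*b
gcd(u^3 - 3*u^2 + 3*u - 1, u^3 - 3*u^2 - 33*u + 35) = u - 1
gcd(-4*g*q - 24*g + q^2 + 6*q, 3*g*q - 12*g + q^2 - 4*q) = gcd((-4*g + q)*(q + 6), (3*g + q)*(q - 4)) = 1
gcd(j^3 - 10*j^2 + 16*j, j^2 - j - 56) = j - 8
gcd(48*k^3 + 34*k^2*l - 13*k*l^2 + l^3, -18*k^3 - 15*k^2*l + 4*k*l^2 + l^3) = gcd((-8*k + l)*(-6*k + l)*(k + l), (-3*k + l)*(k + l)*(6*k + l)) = k + l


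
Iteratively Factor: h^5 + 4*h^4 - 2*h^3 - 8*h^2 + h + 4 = (h + 1)*(h^4 + 3*h^3 - 5*h^2 - 3*h + 4) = (h - 1)*(h + 1)*(h^3 + 4*h^2 - h - 4) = (h - 1)^2*(h + 1)*(h^2 + 5*h + 4) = (h - 1)^2*(h + 1)^2*(h + 4)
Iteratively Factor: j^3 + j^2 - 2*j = (j + 2)*(j^2 - j) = j*(j + 2)*(j - 1)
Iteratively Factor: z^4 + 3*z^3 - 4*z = (z + 2)*(z^3 + z^2 - 2*z) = z*(z + 2)*(z^2 + z - 2) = z*(z + 2)^2*(z - 1)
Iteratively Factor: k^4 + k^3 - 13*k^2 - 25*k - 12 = (k + 3)*(k^3 - 2*k^2 - 7*k - 4) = (k + 1)*(k + 3)*(k^2 - 3*k - 4) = (k - 4)*(k + 1)*(k + 3)*(k + 1)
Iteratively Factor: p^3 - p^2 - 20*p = (p)*(p^2 - p - 20) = p*(p - 5)*(p + 4)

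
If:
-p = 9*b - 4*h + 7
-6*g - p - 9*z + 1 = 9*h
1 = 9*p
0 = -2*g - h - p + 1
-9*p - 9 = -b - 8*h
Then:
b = -2/9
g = -7/36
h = 23/18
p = 1/9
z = -85/81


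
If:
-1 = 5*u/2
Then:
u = -2/5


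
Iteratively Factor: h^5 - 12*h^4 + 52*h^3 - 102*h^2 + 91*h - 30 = (h - 2)*(h^4 - 10*h^3 + 32*h^2 - 38*h + 15) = (h - 5)*(h - 2)*(h^3 - 5*h^2 + 7*h - 3) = (h - 5)*(h - 2)*(h - 1)*(h^2 - 4*h + 3) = (h - 5)*(h - 2)*(h - 1)^2*(h - 3)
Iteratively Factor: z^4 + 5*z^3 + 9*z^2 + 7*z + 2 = (z + 1)*(z^3 + 4*z^2 + 5*z + 2) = (z + 1)^2*(z^2 + 3*z + 2) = (z + 1)^2*(z + 2)*(z + 1)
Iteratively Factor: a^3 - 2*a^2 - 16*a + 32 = (a + 4)*(a^2 - 6*a + 8) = (a - 2)*(a + 4)*(a - 4)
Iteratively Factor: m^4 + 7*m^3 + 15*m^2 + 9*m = (m + 3)*(m^3 + 4*m^2 + 3*m) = (m + 1)*(m + 3)*(m^2 + 3*m) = m*(m + 1)*(m + 3)*(m + 3)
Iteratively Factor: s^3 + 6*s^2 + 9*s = (s + 3)*(s^2 + 3*s) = s*(s + 3)*(s + 3)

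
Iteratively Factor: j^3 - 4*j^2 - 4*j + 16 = (j - 2)*(j^2 - 2*j - 8) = (j - 2)*(j + 2)*(j - 4)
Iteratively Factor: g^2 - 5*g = (g)*(g - 5)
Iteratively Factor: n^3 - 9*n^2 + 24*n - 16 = (n - 4)*(n^2 - 5*n + 4) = (n - 4)^2*(n - 1)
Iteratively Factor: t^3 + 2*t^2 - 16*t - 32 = (t - 4)*(t^2 + 6*t + 8) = (t - 4)*(t + 4)*(t + 2)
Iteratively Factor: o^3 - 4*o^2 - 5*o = (o)*(o^2 - 4*o - 5) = o*(o + 1)*(o - 5)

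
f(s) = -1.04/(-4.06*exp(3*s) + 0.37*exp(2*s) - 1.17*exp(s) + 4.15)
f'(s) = -1.04*(12.18*exp(3*s) - 0.74*exp(2*s) + 1.17*exp(s))/(-4.06*exp(3*s) + 0.37*exp(2*s) - 1.17*exp(s) + 4.15)^2 = (-12.6672*exp(2*s) + 0.7696*exp(s) - 1.2168)*exp(s)/(4.06*exp(3*s) - 0.37*exp(2*s) + 1.17*exp(s) - 4.15)^2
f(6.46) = 0.00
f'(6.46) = -0.00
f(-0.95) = -0.30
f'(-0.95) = -0.09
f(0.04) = 0.84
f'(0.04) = -9.50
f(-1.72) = -0.26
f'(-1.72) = -0.02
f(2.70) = 0.00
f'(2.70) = -0.00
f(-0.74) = -0.32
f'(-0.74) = -0.17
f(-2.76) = -0.26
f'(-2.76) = -0.00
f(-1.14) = -0.28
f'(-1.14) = -0.05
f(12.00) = 0.00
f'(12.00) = 0.00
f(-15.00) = -0.25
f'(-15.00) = 0.00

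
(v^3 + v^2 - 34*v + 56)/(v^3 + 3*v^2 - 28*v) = (v - 2)/v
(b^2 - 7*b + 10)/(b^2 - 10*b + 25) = (b - 2)/(b - 5)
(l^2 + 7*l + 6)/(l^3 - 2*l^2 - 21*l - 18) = (l + 6)/(l^2 - 3*l - 18)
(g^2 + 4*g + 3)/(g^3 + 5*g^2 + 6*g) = (g + 1)/(g*(g + 2))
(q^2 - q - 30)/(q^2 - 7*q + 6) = (q + 5)/(q - 1)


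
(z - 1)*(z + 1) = z^2 - 1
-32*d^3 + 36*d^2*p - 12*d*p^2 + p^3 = (-8*d + p)*(-2*d + p)^2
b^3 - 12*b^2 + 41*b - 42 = (b - 7)*(b - 3)*(b - 2)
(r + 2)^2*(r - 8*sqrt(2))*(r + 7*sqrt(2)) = r^4 - sqrt(2)*r^3 + 4*r^3 - 108*r^2 - 4*sqrt(2)*r^2 - 448*r - 4*sqrt(2)*r - 448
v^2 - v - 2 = (v - 2)*(v + 1)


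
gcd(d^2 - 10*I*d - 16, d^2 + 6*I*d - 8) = 1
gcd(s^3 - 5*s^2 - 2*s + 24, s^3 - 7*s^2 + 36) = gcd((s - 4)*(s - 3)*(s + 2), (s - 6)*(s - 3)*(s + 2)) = s^2 - s - 6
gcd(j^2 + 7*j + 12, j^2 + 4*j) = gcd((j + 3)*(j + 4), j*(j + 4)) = j + 4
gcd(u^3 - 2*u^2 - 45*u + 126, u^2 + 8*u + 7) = u + 7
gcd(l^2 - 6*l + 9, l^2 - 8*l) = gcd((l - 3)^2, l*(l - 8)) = 1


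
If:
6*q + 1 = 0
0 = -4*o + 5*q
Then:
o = -5/24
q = -1/6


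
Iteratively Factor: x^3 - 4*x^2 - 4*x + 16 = (x + 2)*(x^2 - 6*x + 8) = (x - 2)*(x + 2)*(x - 4)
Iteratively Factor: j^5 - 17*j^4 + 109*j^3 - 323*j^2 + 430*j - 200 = (j - 5)*(j^4 - 12*j^3 + 49*j^2 - 78*j + 40) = (j - 5)*(j - 4)*(j^3 - 8*j^2 + 17*j - 10) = (j - 5)^2*(j - 4)*(j^2 - 3*j + 2) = (j - 5)^2*(j - 4)*(j - 2)*(j - 1)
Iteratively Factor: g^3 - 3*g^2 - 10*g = (g)*(g^2 - 3*g - 10) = g*(g + 2)*(g - 5)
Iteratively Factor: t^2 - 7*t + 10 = (t - 5)*(t - 2)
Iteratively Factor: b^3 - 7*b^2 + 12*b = (b - 4)*(b^2 - 3*b) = (b - 4)*(b - 3)*(b)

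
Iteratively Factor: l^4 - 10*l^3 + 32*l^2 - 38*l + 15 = (l - 1)*(l^3 - 9*l^2 + 23*l - 15) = (l - 1)^2*(l^2 - 8*l + 15) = (l - 3)*(l - 1)^2*(l - 5)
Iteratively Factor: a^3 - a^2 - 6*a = (a - 3)*(a^2 + 2*a) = (a - 3)*(a + 2)*(a)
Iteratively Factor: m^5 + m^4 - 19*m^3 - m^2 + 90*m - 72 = (m - 3)*(m^4 + 4*m^3 - 7*m^2 - 22*m + 24) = (m - 3)*(m + 3)*(m^3 + m^2 - 10*m + 8) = (m - 3)*(m - 1)*(m + 3)*(m^2 + 2*m - 8) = (m - 3)*(m - 1)*(m + 3)*(m + 4)*(m - 2)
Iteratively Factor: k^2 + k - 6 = (k - 2)*(k + 3)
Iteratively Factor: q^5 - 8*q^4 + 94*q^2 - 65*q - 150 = (q + 3)*(q^4 - 11*q^3 + 33*q^2 - 5*q - 50) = (q - 5)*(q + 3)*(q^3 - 6*q^2 + 3*q + 10) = (q - 5)*(q - 2)*(q + 3)*(q^2 - 4*q - 5) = (q - 5)*(q - 2)*(q + 1)*(q + 3)*(q - 5)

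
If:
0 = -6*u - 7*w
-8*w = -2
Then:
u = -7/24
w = 1/4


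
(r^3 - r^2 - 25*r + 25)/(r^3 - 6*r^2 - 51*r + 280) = (r^2 + 4*r - 5)/(r^2 - r - 56)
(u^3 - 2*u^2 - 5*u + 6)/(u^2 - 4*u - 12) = (u^2 - 4*u + 3)/(u - 6)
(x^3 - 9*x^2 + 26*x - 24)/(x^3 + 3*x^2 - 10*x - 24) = (x^2 - 6*x + 8)/(x^2 + 6*x + 8)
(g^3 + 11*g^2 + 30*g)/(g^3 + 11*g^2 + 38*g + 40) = g*(g + 6)/(g^2 + 6*g + 8)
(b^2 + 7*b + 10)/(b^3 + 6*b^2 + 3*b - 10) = 1/(b - 1)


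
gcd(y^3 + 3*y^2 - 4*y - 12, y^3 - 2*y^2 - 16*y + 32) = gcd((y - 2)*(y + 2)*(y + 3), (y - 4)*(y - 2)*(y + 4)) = y - 2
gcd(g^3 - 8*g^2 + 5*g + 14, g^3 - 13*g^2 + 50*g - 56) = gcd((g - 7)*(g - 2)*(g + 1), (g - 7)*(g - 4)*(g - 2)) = g^2 - 9*g + 14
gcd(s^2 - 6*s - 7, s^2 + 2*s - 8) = 1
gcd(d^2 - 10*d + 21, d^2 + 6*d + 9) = 1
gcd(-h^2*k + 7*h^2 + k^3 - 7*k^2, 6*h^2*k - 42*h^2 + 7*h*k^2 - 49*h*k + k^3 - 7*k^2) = h*k - 7*h + k^2 - 7*k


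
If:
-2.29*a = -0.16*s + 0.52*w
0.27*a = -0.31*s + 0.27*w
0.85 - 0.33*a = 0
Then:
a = 2.58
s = -16.56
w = -16.44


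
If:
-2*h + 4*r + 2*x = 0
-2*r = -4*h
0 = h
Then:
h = 0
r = 0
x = 0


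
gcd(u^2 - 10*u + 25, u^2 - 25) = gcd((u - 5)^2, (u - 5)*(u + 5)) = u - 5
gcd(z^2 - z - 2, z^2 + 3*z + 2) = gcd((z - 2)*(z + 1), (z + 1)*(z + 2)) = z + 1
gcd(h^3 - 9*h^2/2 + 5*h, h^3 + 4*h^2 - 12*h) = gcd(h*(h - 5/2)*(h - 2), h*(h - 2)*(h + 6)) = h^2 - 2*h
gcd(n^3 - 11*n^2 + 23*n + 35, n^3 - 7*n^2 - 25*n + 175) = n^2 - 12*n + 35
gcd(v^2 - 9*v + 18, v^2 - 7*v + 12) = v - 3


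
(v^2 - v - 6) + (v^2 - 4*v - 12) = 2*v^2 - 5*v - 18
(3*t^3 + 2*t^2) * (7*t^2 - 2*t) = 21*t^5 + 8*t^4 - 4*t^3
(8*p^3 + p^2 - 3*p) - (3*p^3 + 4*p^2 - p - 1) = 5*p^3 - 3*p^2 - 2*p + 1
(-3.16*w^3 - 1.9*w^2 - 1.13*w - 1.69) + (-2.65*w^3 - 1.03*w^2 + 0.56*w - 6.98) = -5.81*w^3 - 2.93*w^2 - 0.57*w - 8.67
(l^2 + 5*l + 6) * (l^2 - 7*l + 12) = l^4 - 2*l^3 - 17*l^2 + 18*l + 72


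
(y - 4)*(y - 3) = y^2 - 7*y + 12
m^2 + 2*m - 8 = (m - 2)*(m + 4)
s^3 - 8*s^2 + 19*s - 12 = (s - 4)*(s - 3)*(s - 1)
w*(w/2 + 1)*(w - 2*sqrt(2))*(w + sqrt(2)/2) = w^4/2 - 3*sqrt(2)*w^3/4 + w^3 - 3*sqrt(2)*w^2/2 - w^2 - 2*w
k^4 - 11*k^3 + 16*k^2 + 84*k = k*(k - 7)*(k - 6)*(k + 2)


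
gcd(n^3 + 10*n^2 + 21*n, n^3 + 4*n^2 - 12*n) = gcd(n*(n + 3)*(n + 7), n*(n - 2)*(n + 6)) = n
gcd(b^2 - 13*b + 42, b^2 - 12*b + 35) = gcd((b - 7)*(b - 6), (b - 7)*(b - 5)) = b - 7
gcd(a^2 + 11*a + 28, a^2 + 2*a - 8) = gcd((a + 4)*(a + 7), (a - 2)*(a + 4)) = a + 4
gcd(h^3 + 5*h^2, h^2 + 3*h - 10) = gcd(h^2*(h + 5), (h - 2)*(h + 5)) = h + 5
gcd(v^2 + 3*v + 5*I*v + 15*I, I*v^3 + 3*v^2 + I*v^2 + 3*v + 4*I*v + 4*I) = 1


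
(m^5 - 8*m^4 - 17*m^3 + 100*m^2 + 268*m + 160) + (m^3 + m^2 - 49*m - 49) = m^5 - 8*m^4 - 16*m^3 + 101*m^2 + 219*m + 111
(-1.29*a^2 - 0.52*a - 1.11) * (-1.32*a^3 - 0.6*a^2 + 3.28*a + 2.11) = 1.7028*a^5 + 1.4604*a^4 - 2.454*a^3 - 3.7615*a^2 - 4.738*a - 2.3421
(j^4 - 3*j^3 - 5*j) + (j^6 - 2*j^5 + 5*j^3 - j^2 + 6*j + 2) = j^6 - 2*j^5 + j^4 + 2*j^3 - j^2 + j + 2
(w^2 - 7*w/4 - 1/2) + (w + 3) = w^2 - 3*w/4 + 5/2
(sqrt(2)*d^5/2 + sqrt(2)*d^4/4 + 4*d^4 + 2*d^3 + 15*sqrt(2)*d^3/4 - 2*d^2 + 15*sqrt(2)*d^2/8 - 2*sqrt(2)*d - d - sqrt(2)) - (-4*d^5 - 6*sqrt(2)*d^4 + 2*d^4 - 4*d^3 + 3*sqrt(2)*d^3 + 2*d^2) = sqrt(2)*d^5/2 + 4*d^5 + 2*d^4 + 25*sqrt(2)*d^4/4 + 3*sqrt(2)*d^3/4 + 6*d^3 - 4*d^2 + 15*sqrt(2)*d^2/8 - 2*sqrt(2)*d - d - sqrt(2)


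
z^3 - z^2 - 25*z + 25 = (z - 5)*(z - 1)*(z + 5)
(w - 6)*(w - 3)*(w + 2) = w^3 - 7*w^2 + 36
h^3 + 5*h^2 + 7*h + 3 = (h + 1)^2*(h + 3)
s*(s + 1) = s^2 + s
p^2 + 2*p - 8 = (p - 2)*(p + 4)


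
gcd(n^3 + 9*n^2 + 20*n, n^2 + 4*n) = n^2 + 4*n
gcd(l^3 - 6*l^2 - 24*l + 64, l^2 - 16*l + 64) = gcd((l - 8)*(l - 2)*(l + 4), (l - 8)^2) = l - 8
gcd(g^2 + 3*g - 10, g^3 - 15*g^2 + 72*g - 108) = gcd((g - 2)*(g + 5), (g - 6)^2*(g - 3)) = 1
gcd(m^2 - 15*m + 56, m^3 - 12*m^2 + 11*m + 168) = m^2 - 15*m + 56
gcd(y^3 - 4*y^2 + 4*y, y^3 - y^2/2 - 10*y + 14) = y^2 - 4*y + 4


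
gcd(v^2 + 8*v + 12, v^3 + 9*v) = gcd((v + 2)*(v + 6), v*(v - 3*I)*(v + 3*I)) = 1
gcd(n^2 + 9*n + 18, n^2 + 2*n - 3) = n + 3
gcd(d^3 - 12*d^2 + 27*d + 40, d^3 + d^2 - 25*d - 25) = d^2 - 4*d - 5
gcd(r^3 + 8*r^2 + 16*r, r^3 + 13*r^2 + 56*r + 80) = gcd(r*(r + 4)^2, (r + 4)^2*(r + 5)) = r^2 + 8*r + 16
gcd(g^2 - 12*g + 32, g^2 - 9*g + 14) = 1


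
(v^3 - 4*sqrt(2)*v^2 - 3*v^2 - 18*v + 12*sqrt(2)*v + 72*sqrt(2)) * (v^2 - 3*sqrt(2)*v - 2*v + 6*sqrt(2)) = v^5 - 7*sqrt(2)*v^4 - 5*v^4 + 12*v^3 + 35*sqrt(2)*v^3 - 84*v^2 + 84*sqrt(2)*v^2 - 252*sqrt(2)*v - 288*v + 864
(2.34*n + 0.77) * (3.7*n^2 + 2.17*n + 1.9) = 8.658*n^3 + 7.9268*n^2 + 6.1169*n + 1.463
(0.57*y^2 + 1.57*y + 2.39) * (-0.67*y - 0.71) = -0.3819*y^3 - 1.4566*y^2 - 2.716*y - 1.6969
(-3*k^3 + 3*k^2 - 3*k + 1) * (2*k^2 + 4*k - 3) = -6*k^5 - 6*k^4 + 15*k^3 - 19*k^2 + 13*k - 3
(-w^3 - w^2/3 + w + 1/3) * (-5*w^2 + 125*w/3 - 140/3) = 5*w^5 - 40*w^4 + 250*w^3/9 + 500*w^2/9 - 295*w/9 - 140/9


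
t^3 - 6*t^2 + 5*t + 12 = (t - 4)*(t - 3)*(t + 1)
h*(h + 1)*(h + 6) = h^3 + 7*h^2 + 6*h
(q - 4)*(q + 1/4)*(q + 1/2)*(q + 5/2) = q^4 - 3*q^3/4 - 11*q^2 - 123*q/16 - 5/4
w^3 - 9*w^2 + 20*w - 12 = (w - 6)*(w - 2)*(w - 1)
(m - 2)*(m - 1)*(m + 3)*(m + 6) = m^4 + 6*m^3 - 7*m^2 - 36*m + 36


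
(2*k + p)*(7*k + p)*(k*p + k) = 14*k^3*p + 14*k^3 + 9*k^2*p^2 + 9*k^2*p + k*p^3 + k*p^2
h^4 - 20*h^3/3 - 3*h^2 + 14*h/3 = h*(h - 7)*(h - 2/3)*(h + 1)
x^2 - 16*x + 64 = (x - 8)^2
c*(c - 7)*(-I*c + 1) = -I*c^3 + c^2 + 7*I*c^2 - 7*c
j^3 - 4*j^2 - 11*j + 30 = (j - 5)*(j - 2)*(j + 3)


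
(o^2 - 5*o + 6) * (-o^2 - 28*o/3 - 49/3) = -o^4 - 13*o^3/3 + 73*o^2/3 + 77*o/3 - 98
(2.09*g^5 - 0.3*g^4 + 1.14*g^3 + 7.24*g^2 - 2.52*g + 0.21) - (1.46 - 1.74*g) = 2.09*g^5 - 0.3*g^4 + 1.14*g^3 + 7.24*g^2 - 0.78*g - 1.25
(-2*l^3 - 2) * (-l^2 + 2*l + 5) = 2*l^5 - 4*l^4 - 10*l^3 + 2*l^2 - 4*l - 10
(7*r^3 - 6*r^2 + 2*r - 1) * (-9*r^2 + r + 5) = -63*r^5 + 61*r^4 + 11*r^3 - 19*r^2 + 9*r - 5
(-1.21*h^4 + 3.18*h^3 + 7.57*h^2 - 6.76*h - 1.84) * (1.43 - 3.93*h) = 4.7553*h^5 - 14.2277*h^4 - 25.2027*h^3 + 37.3919*h^2 - 2.4356*h - 2.6312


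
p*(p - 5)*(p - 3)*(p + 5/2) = p^4 - 11*p^3/2 - 5*p^2 + 75*p/2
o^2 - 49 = (o - 7)*(o + 7)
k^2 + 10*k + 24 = (k + 4)*(k + 6)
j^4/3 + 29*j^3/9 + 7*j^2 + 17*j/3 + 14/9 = (j/3 + 1/3)*(j + 2/3)*(j + 1)*(j + 7)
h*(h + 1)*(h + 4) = h^3 + 5*h^2 + 4*h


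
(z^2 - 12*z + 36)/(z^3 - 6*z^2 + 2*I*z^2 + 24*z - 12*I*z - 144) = (z - 6)/(z^2 + 2*I*z + 24)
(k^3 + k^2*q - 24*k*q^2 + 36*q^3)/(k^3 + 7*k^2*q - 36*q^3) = (k - 3*q)/(k + 3*q)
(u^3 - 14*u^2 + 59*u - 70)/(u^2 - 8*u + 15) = (u^2 - 9*u + 14)/(u - 3)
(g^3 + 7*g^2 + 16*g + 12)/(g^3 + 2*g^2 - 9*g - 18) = (g + 2)/(g - 3)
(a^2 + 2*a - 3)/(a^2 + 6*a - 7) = (a + 3)/(a + 7)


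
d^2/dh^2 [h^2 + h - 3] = 2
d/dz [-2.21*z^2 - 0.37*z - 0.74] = -4.42*z - 0.37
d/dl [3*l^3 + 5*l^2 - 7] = l*(9*l + 10)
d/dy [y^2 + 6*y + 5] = 2*y + 6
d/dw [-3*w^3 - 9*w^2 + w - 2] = -9*w^2 - 18*w + 1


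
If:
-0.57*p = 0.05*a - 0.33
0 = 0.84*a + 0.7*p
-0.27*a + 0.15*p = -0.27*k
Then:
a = -0.52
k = -0.87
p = 0.62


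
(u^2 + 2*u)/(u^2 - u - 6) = u/(u - 3)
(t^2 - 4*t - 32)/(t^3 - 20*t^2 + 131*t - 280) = (t + 4)/(t^2 - 12*t + 35)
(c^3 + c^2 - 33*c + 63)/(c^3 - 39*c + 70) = (c^2 - 6*c + 9)/(c^2 - 7*c + 10)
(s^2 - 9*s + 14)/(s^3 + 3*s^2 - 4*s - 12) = (s - 7)/(s^2 + 5*s + 6)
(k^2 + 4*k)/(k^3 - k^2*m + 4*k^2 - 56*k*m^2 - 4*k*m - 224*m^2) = k/(k^2 - k*m - 56*m^2)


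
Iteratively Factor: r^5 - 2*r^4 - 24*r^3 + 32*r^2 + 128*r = (r + 4)*(r^4 - 6*r^3 + 32*r) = r*(r + 4)*(r^3 - 6*r^2 + 32) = r*(r - 4)*(r + 4)*(r^2 - 2*r - 8) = r*(r - 4)*(r + 2)*(r + 4)*(r - 4)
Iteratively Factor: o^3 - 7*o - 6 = (o - 3)*(o^2 + 3*o + 2) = (o - 3)*(o + 1)*(o + 2)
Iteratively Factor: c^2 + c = (c)*(c + 1)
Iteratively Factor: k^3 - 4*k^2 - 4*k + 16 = (k - 4)*(k^2 - 4) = (k - 4)*(k - 2)*(k + 2)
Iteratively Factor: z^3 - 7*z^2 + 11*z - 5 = (z - 5)*(z^2 - 2*z + 1) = (z - 5)*(z - 1)*(z - 1)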